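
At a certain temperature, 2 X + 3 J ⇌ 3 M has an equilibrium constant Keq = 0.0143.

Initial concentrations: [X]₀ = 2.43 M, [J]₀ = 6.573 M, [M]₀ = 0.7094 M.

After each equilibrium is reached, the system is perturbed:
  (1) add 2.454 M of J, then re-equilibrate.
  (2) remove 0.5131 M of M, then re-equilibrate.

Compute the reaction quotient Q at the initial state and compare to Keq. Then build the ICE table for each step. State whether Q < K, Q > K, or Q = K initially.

Q₀ = 2.1290e-04; Q < K (proceeds forward)

Q₀ = 2.1290e-04 vs Keq = 0.0143 ⇒ Q<K, forward
Step 1:
                    X           J           M
  init           2.43       6.573      0.7094
  Δ           -0.7625      -1.144       1.144
  eq            1.668       5.429       1.853
  solve Keq expr → x = 0.3812; check Q = 0.0143
Then add 2.454 M of J.
Step 2:
                    X           J           M
  init          1.668       7.883       1.853
  Δ           -0.2736     -0.4103      0.4103
  eq            1.394       7.473       2.263
  solve Keq expr → x = 0.1368; check Q = 0.0143
Then remove 0.5131 M of M.
Step 3:
                    X           J           M
  init          1.394       7.473        1.75
  Δ           -0.1698     -0.2546      0.2546
  eq            1.224       7.218       2.005
  solve Keq expr → x = 0.08488; check Q = 0.0143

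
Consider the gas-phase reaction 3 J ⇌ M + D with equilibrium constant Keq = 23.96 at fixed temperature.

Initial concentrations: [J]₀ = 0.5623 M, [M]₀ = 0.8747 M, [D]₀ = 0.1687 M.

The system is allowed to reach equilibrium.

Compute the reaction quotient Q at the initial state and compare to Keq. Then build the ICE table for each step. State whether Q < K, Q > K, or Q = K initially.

Q₀ = 0.83; Q < K (proceeds forward)

Q₀ = 0.83 vs Keq = 23.96 ⇒ Q<K, forward
Step 1:
                  J         M         D
  init       0.5623    0.8747    0.1687
  Δ         -0.3362    0.1121    0.1121
  eq         0.2261    0.9868    0.2808
  solve Keq expr → x = 0.1121; check Q = 23.96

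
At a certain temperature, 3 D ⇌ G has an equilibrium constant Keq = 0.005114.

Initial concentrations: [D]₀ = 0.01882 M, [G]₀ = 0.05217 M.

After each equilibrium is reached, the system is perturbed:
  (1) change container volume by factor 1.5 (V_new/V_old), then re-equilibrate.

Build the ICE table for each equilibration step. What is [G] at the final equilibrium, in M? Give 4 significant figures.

[G]_eq = 8.1617e-06 M

Q₀ = 7826 vs Keq = 0.005114 ⇒ Q>K, reverse
Step 1:
                    D           G
  Initial     0.01882     0.05217
  Change       0.1564    -0.05214
  Equil        0.1752  2.7524e-05
  solve Keq expr → x = -0.05214; check Q = 0.005114
Then change container volume by factor 1.5 (V_new/V_old).
Step 2:
                    D           G
  Initial      0.1168  1.8350e-05
  Change   3.0563e-05 -1.0188e-05
  Equil        0.1169  8.1617e-06
  solve Keq expr → x = -1.0188e-05; check Q = 0.005114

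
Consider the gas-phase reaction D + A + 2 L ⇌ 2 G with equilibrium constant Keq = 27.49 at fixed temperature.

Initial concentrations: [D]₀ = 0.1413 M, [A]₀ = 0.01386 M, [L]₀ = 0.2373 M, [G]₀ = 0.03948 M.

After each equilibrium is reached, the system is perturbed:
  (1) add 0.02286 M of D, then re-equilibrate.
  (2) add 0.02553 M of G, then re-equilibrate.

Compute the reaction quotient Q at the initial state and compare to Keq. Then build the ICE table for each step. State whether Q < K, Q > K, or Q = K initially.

Q₀ = 14.13; Q < K (proceeds forward)

Q₀ = 14.13 vs Keq = 27.49 ⇒ Q<K, forward
Step 1:
                    D           A           L           G
  Initial      0.1413     0.01386      0.2373     0.03948
  Change     -0.00332    -0.00332    -0.00664     0.00664
  Equil         0.138     0.01054      0.2307     0.04612
  solve Keq expr → x = 0.00332; check Q = 27.49
Then add 0.02286 M of D.
Step 2:
                    D           A           L           G
  Initial      0.1608     0.01054      0.2307     0.04612
  Change  -7.3928e-04 -7.3928e-04   -0.001479    0.001479
  Equil        0.1601    0.009801      0.2292      0.0476
  solve Keq expr → x = 7.3928e-04; check Q = 27.49
Then add 0.02553 M of G.
Step 3:
                    D           A           L           G
  Initial      0.1601    0.009801      0.2292     0.07313
  Change     0.005237    0.005237     0.01047    -0.01047
  Equil        0.1653     0.01504      0.2397     0.06265
  solve Keq expr → x = -0.005237; check Q = 27.49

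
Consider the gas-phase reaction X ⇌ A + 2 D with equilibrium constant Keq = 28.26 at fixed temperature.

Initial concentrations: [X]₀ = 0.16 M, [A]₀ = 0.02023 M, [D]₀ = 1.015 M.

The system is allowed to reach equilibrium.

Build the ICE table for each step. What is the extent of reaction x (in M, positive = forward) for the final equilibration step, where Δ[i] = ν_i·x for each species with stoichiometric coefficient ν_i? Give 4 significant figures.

Q₀ = 0.1303 vs Keq = 28.26 ⇒ Q<K, forward
Step 1:
                   X          A          D
  init          0.16    0.02023      1.015
  Δ          -0.1496     0.1496     0.2992
  eq         0.01038     0.1698      1.314
  solve Keq expr → x = 0.1496; check Q = 28.26

x = 0.1496 M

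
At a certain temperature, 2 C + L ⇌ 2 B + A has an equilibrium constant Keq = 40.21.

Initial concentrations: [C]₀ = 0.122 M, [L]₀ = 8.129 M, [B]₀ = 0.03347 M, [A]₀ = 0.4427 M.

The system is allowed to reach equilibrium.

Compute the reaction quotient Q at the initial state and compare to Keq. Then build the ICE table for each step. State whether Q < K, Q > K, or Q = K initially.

Q₀ = 0.004099; Q < K (proceeds forward)

Q₀ = 0.004099 vs Keq = 40.21 ⇒ Q<K, forward
Step 1:
                    C           L           B           A
  Initial       0.122       8.129     0.03347      0.4427
  Change      -0.1161    -0.05806      0.1161     0.05806
  Equil      0.005876       8.071      0.1496      0.5008
  solve Keq expr → x = 0.05806; check Q = 40.21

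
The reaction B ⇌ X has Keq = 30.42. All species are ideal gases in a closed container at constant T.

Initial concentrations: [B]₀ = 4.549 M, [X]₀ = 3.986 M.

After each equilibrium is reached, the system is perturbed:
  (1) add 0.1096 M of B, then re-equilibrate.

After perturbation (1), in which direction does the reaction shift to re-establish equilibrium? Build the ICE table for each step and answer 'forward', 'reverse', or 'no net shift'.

Direction: forward

Q₀ = 0.8762 vs Keq = 30.42 ⇒ Q<K, forward
Step 1:
                  B         X
  I           4.549     3.986
  C          -4.277     4.277
  E          0.2716     8.263
  solve Keq expr → x = 4.277; check Q = 30.42
Then add 0.1096 M of B.
Step 2:
                  B         X
  I          0.3812     8.263
  C         -0.1061    0.1061
  E          0.2751     8.369
  solve Keq expr → x = 0.1061; check Q = 30.42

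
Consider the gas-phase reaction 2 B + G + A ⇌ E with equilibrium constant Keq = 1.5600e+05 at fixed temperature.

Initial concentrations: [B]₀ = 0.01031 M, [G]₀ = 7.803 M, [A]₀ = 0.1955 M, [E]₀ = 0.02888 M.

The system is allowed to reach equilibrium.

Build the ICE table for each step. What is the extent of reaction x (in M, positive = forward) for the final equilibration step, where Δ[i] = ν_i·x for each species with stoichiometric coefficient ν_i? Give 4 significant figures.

x = 0.004964 M

Q₀ = 178.1 vs Keq = 1.5600e+05 ⇒ Q<K, forward
Step 1:
                   B          G          A          E
  I          0.01031      7.803     0.1955    0.02888
  C        -0.009928  -0.004964  -0.004964   0.004964
  E       3.8212e-04      7.798     0.1905    0.03384
  solve Keq expr → x = 0.004964; check Q = 1.5600e+05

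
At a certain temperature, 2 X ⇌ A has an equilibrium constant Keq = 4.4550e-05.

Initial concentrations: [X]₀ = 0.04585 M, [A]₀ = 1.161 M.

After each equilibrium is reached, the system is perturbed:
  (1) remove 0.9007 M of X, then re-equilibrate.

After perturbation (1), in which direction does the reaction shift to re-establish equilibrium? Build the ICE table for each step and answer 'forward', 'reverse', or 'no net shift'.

Direction: reverse

Q₀ = 552.3 vs Keq = 4.4550e-05 ⇒ Q>K, reverse
Step 1:
                  X         A
  init      0.04585     1.161
  Δ           2.322    -1.161
  eq          2.367 2.4967e-04
  solve Keq expr → x = -1.161; check Q = 4.4550e-05
Then remove 0.9007 M of X.
Step 2:
                  X         A
  init        1.467 2.4967e-04
  Δ       3.0761e-04 -1.5380e-04
  eq          1.467 9.5870e-05
  solve Keq expr → x = -1.5380e-04; check Q = 4.4550e-05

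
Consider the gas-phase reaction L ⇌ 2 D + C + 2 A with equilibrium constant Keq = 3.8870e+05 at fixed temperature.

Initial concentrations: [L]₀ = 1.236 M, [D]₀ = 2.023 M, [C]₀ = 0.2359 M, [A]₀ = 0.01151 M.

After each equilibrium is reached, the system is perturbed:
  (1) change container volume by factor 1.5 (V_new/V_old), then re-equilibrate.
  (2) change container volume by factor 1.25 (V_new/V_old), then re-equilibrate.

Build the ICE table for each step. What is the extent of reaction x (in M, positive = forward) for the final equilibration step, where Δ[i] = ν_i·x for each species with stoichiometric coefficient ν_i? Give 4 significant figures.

x = 2.9340e-05 M

Q₀ = 1.0348e-04 vs Keq = 3.8870e+05 ⇒ Q<K, forward
Step 1:
                   L          D          C          A
  Initial      1.236      2.023     0.2359    0.01151
  Change      -1.236      2.471      1.236      2.471
  Equil   4.7120e-04      4.494      1.471      2.483
  solve Keq expr → x = 1.236; check Q = 3.8870e+05
Then change container volume by factor 1.5 (V_new/V_old).
Step 2:
                   L          D          C          A
  Initial 3.1413e-04      2.996      0.981      1.655
  Change  -2.5201e-04 5.0401e-04 2.5201e-04 5.0401e-04
  Equil   6.2126e-05      2.997     0.9812      1.656
  solve Keq expr → x = 2.5201e-04; check Q = 3.8870e+05
Then change container volume by factor 1.25 (V_new/V_old).
Step 3:
                   L          D          C          A
  Initial 4.9700e-05      2.397      0.785      1.324
  Change  -2.9340e-05 5.8679e-05 2.9340e-05 5.8679e-05
  Equil   2.0361e-05      2.397      0.785      1.324
  solve Keq expr → x = 2.9340e-05; check Q = 3.8870e+05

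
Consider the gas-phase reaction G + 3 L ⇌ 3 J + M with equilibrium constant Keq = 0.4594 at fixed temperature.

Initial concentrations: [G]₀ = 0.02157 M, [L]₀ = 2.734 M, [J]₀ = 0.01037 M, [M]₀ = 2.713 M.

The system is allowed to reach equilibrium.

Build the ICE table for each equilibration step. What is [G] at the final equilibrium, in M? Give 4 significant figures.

Q₀ = 6.8634e-06 vs Keq = 0.4594 ⇒ Q<K, forward
Step 1:
                  G         L         J         M
  init      0.02157     2.734   0.01037     2.713
  Δ        -0.02144  -0.06432   0.06432   0.02144
  eq      1.3034e-04      2.67   0.07469     2.734
  solve Keq expr → x = 0.02144; check Q = 0.4594

[G]_eq = 1.3034e-04 M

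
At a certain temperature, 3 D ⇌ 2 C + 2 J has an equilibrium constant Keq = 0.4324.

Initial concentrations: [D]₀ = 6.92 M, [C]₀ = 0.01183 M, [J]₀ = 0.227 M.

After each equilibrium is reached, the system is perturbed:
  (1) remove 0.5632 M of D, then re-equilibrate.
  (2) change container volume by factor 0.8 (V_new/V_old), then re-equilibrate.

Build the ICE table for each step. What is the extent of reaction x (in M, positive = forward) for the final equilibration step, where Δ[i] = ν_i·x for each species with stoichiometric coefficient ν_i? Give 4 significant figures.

x = -0.04267 M

Q₀ = 2.1762e-08 vs Keq = 0.4324 ⇒ Q<K, forward
Step 1:
                   D          C          J
  init          6.92    0.01183      0.227
  Δ           -3.129      2.086      2.086
  eq           3.791      2.098      2.313
  solve Keq expr → x = 1.043; check Q = 0.4324
Then remove 0.5632 M of D.
Step 2:
                   D          C          J
  init         3.228      2.098      2.313
  Δ            0.224    -0.1494    -0.1494
  eq           3.452      1.949      2.164
  solve Keq expr → x = -0.07468; check Q = 0.4324
Then change container volume by factor 0.8 (V_new/V_old).
Step 3:
                   D          C          J
  init         4.314      2.436      2.705
  Δ            0.128   -0.08533   -0.08533
  eq           4.442      2.351      2.619
  solve Keq expr → x = -0.04267; check Q = 0.4324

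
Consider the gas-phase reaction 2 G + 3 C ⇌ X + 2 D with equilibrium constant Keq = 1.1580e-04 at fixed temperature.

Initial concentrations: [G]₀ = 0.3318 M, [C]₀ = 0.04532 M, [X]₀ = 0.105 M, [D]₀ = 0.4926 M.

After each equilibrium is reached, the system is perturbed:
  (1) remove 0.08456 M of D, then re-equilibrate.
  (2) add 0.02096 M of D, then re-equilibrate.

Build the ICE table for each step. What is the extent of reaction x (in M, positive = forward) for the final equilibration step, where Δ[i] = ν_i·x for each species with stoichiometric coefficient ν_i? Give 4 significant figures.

x = -7.3591e-06 M

Q₀ = 2486 vs Keq = 1.1580e-04 ⇒ Q>K, reverse
Step 1:
                    G           C           X           D
  Initial      0.3318     0.04532       0.105      0.4926
  Change         0.21      0.3149      -0.105       -0.21
  Equil        0.5418      0.3603  1.9893e-05      0.2826
  solve Keq expr → x = -0.105; check Q = 1.1580e-04
Then remove 0.08456 M of D.
Step 2:
                    G           C           X           D
  Initial      0.5418      0.3603  1.9893e-05      0.1981
  Change  -4.1133e-05 -6.1699e-05  2.0566e-05  4.1133e-05
  Equil        0.5417      0.3602  4.0460e-05      0.1981
  solve Keq expr → x = 2.0566e-05; check Q = 1.1580e-04
Then add 0.02096 M of D.
Step 3:
                    G           C           X           D
  Initial      0.5417      0.3602  4.0460e-05      0.2191
  Change   1.4718e-05  2.2077e-05 -7.3591e-06 -1.4718e-05
  Equil        0.5417      0.3602  3.3101e-05      0.2191
  solve Keq expr → x = -7.3591e-06; check Q = 1.1580e-04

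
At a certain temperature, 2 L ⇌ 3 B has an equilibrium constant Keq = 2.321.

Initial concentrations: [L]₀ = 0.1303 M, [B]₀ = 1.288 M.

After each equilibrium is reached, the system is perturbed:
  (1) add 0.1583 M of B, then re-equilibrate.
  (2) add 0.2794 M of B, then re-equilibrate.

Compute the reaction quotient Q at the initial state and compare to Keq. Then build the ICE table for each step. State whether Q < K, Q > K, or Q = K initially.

Q₀ = 125.9 vs Keq = 2.321 ⇒ Q>K, reverse
Step 1:
                   L          B
  I           0.1303      1.288
  C           0.3314    -0.4971
  E           0.4617     0.7909
  solve Keq expr → x = -0.1657; check Q = 2.321
Then add 0.1583 M of B.
Step 2:
                   L          B
  I           0.4617     0.9492
  C          0.06046   -0.09068
  E           0.5221     0.8585
  solve Keq expr → x = -0.03023; check Q = 2.321
Then add 0.2794 M of B.
Step 3:
                   L          B
  I           0.5221      1.138
  C           0.1091    -0.1636
  E           0.6312     0.9743
  solve Keq expr → x = -0.05455; check Q = 2.321

Q₀ = 125.9; Q > K (proceeds reverse)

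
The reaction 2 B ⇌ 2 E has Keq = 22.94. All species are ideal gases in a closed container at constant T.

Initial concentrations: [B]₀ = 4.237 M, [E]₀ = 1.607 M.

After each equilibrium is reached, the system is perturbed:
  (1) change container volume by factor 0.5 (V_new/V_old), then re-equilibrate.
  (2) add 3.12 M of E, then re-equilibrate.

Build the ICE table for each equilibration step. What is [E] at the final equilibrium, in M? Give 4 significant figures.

Q₀ = 0.1439 vs Keq = 22.94 ⇒ Q<K, forward
Step 1:
                  B         E
  I           4.237     1.607
  C          -3.228     3.228
  E           1.009     4.835
  solve Keq expr → x = 1.614; check Q = 22.94
Then change container volume by factor 0.5 (V_new/V_old).
Step 2:
                  B         E
  I           2.019     9.669
  C               0         0
  E           2.019     9.669
  solve Keq expr → x = 0; check Q = 22.94
Then add 3.12 M of E.
Step 3:
                  B         E
  I           2.019     12.79
  C          0.5389   -0.5389
  E           2.558     12.25
  solve Keq expr → x = -0.2694; check Q = 22.94

[E]_eq = 12.25 M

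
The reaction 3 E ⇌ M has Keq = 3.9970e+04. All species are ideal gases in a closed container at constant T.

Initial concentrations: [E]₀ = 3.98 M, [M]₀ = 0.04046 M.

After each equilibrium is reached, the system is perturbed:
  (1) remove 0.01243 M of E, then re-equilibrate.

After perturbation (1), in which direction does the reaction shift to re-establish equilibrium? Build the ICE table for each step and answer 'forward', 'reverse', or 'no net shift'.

Q₀ = 6.4177e-04 vs Keq = 3.9970e+04 ⇒ Q<K, forward
Step 1:
                   E          M
  init          3.98    0.04046
  Δ           -3.948      1.316
  eq         0.03238      1.356
  solve Keq expr → x = 1.316; check Q = 3.9970e+04
Then remove 0.01243 M of E.
Step 2:
                   E          M
  init       0.01995      1.356
  Δ           0.0124  -0.004132
  eq         0.03234      1.352
  solve Keq expr → x = -0.004132; check Q = 3.9970e+04

Direction: reverse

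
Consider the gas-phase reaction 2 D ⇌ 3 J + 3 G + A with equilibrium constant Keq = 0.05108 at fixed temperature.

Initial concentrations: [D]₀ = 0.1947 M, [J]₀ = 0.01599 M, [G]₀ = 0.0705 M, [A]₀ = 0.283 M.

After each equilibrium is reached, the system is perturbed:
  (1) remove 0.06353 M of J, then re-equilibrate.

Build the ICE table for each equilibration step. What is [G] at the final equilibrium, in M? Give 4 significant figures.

[G]_eq = 0.3069 M

Q₀ = 1.0695e-08 vs Keq = 0.05108 ⇒ Q<K, forward
Step 1:
                   D          J          G          A
  I           0.1947    0.01599     0.0705      0.283
  C           -0.147     0.2205     0.2205     0.0735
  E           0.0477     0.2365      0.291     0.3565
  solve Keq expr → x = 0.0735; check Q = 0.05108
Then remove 0.06353 M of J.
Step 2:
                   D          J          G          A
  I           0.0477      0.173      0.291     0.3565
  C         -0.01058    0.01586    0.01586   0.005288
  E          0.03712     0.1888     0.3069     0.3618
  solve Keq expr → x = 0.005288; check Q = 0.05108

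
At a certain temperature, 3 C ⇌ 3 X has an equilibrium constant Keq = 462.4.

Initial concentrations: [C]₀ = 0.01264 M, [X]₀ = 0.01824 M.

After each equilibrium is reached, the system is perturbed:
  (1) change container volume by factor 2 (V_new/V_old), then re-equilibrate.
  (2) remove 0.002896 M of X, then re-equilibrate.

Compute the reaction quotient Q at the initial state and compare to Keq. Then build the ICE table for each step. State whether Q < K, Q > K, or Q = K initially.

Q₀ = 3.005 vs Keq = 462.4 ⇒ Q<K, forward
Step 1:
                    C           X
  init        0.01264     0.01824
  Δ         -0.009104    0.009104
  eq         0.003536     0.02734
  solve Keq expr → x = 0.003035; check Q = 462.4
Then change container volume by factor 2 (V_new/V_old).
Step 2:
                    C           X
  init       0.001768     0.01367
  Δ                 0           0
  eq         0.001768     0.01367
  solve Keq expr → x = 0; check Q = 462.4
Then remove 0.002896 M of X.
Step 3:
                    C           X
  init       0.001768     0.01078
  Δ       -3.3162e-04  3.3162e-04
  eq         0.001436     0.01111
  solve Keq expr → x = 1.1054e-04; check Q = 462.4

Q₀ = 3.005; Q < K (proceeds forward)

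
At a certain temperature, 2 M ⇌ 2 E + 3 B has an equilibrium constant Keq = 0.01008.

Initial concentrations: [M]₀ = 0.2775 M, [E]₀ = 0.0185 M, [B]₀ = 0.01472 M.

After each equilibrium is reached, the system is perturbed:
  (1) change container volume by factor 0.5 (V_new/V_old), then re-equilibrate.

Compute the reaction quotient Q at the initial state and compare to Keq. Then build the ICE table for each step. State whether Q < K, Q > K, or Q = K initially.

Q₀ = 1.4176e-08; Q < K (proceeds forward)

Q₀ = 1.4176e-08 vs Keq = 0.01008 ⇒ Q<K, forward
Step 1:
                  M         E         B
  init       0.2775    0.0185   0.01472
  Δ         -0.1316    0.1316    0.1973
  eq         0.1459    0.1501    0.2121
  solve Keq expr → x = 0.06578; check Q = 0.01008
Then change container volume by factor 0.5 (V_new/V_old).
Step 2:
                  M         E         B
  init       0.2919    0.3001    0.4241
  Δ         0.07922  -0.07922   -0.1188
  eq         0.3711    0.2209    0.3053
  solve Keq expr → x = -0.03961; check Q = 0.01008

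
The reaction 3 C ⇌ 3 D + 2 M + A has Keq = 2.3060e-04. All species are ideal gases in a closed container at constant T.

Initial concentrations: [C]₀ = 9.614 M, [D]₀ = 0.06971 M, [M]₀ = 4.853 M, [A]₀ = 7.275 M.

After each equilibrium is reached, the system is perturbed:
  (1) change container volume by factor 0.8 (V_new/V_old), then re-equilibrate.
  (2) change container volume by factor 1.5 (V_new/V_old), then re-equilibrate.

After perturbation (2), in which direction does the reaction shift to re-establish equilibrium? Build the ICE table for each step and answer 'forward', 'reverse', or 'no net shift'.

Q₀ = 6.5317e-05 vs Keq = 2.3060e-04 ⇒ Q<K, forward
Step 1:
                    C           D           M           A
  Initial       9.614     0.06971       4.853       7.275
  Change     -0.03564     0.03564     0.02376     0.01188
  Equil         9.578      0.1054       4.877       7.287
  solve Keq expr → x = 0.01188; check Q = 2.3060e-04
Then change container volume by factor 0.8 (V_new/V_old).
Step 2:
                    C           D           M           A
  Initial       11.97      0.1317       6.096       9.109
  Change      0.02588    -0.02588    -0.01725   -0.008626
  Equil            12      0.1058       6.079         9.1
  solve Keq expr → x = -0.008626; check Q = 2.3060e-04
Then change container volume by factor 1.5 (V_new/V_old).
Step 3:
                    C           D           M           A
  Initial       7.999     0.07054       4.052       6.067
  Change     -0.03436     0.03436      0.0229     0.01145
  Equil         7.965      0.1049       4.075       6.078
  solve Keq expr → x = 0.01145; check Q = 2.3060e-04

Direction: forward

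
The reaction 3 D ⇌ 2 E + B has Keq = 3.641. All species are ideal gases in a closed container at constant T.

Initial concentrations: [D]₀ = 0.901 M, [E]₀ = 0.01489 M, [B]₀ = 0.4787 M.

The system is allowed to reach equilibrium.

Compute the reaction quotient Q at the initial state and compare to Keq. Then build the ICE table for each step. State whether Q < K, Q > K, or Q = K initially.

Q₀ = 1.4510e-04; Q < K (proceeds forward)

Q₀ = 1.4510e-04 vs Keq = 3.641 ⇒ Q<K, forward
Step 1:
                    D           E           B
  init          0.901     0.01489      0.4787
  Δ            -0.588       0.392       0.196
  eq            0.313      0.4069      0.6747
  solve Keq expr → x = 0.196; check Q = 3.641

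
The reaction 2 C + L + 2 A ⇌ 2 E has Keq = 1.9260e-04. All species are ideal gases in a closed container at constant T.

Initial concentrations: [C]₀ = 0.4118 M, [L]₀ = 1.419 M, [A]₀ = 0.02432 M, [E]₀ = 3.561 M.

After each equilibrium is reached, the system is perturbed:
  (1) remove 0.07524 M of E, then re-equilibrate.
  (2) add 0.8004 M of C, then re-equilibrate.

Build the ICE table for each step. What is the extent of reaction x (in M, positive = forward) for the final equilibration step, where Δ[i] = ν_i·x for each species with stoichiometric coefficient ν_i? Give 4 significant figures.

Q₀ = 8.9097e+04 vs Keq = 1.9260e-04 ⇒ Q>K, reverse
Step 1:
                  C         L         A         E
  I          0.4118     1.419   0.02432     3.561
  C           3.267     1.634     3.267    -3.267
  E           3.679     3.053     3.292    0.2937
  solve Keq expr → x = -1.634; check Q = 1.9260e-04
Then remove 0.07524 M of E.
Step 2:
                  C         L         A         E
  I           3.679     3.053     3.292    0.2184
  C        -0.06319  -0.03159  -0.06319   0.06319
  E           3.616     3.021     3.228    0.2816
  solve Keq expr → x = 0.03159; check Q = 1.9260e-04
Then add 0.8004 M of C.
Step 3:
                  C         L         A         E
  I           4.416     3.021     3.228    0.2816
  C        -0.05148  -0.02574  -0.05148   0.05148
  E           4.365     2.995     3.177    0.3331
  solve Keq expr → x = 0.02574; check Q = 1.9260e-04

x = 0.02574 M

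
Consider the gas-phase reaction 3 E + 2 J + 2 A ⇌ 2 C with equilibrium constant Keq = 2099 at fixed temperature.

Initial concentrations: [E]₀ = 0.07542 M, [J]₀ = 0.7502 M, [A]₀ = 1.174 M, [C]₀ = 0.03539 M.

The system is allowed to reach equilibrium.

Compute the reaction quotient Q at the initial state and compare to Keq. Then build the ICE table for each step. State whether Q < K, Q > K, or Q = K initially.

Q₀ = 3.764 vs Keq = 2099 ⇒ Q<K, forward
Step 1:
                  E         J         A         C
  init      0.07542    0.7502     1.174   0.03539
  Δ        -0.05939  -0.03959  -0.03959   0.03959
  eq        0.01603    0.7106     1.134   0.07498
  solve Keq expr → x = 0.0198; check Q = 2099

Q₀ = 3.764; Q < K (proceeds forward)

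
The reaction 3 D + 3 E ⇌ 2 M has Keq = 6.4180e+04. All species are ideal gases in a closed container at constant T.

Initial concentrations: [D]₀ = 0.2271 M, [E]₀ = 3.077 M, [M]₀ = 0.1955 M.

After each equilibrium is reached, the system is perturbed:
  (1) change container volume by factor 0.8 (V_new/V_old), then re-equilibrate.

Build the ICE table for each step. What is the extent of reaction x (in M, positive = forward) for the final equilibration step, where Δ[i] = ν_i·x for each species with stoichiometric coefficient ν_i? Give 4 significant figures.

Q₀ = 0.112 vs Keq = 6.4180e+04 ⇒ Q<K, forward
Step 1:
                    D           E           M
  init         0.2271       3.077      0.1955
  Δ           -0.2228     -0.2228      0.1485
  eq         0.004297       2.854       0.344
  solve Keq expr → x = 0.07427; check Q = 6.4180e+04
Then change container volume by factor 0.8 (V_new/V_old).
Step 2:
                    D           E           M
  init       0.005371       3.568        0.43
  Δ         -0.001375   -0.001375  9.1661e-04
  eq         0.003996       3.566       0.431
  solve Keq expr → x = 4.5830e-04; check Q = 6.4180e+04

x = 4.5830e-04 M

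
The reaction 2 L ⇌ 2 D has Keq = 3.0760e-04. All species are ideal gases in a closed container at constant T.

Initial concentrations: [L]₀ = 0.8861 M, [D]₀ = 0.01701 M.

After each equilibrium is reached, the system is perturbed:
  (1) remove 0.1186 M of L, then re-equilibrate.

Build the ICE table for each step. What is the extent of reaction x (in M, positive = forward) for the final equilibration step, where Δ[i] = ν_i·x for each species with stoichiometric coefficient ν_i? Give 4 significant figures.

x = -0.001022 M

Q₀ = 3.6850e-04 vs Keq = 3.0760e-04 ⇒ Q>K, reverse
Step 1:
                    L           D
  Initial      0.8861     0.01701
  Change     0.001444   -0.001444
  Equil        0.8875     0.01557
  solve Keq expr → x = -7.2189e-04; check Q = 3.0760e-04
Then remove 0.1186 M of L.
Step 2:
                    L           D
  Initial      0.7689     0.01557
  Change     0.002044   -0.002044
  Equil         0.771     0.01352
  solve Keq expr → x = -0.001022; check Q = 3.0760e-04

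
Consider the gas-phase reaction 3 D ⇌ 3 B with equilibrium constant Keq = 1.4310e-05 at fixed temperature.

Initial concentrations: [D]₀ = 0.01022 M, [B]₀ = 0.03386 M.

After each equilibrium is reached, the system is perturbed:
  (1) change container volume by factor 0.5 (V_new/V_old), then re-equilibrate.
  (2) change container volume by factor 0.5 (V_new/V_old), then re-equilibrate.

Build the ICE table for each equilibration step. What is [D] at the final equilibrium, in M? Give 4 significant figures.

[D]_eq = 0.1721 M

Q₀ = 36.37 vs Keq = 1.4310e-05 ⇒ Q>K, reverse
Step 1:
                  D         B
  init      0.01022   0.03386
  Δ         0.03282  -0.03282
  eq        0.04304  0.001045
  solve Keq expr → x = -0.01094; check Q = 1.4310e-05
Then change container volume by factor 0.5 (V_new/V_old).
Step 2:
                  D         B
  init      0.08607   0.00209
  Δ               0         0
  eq        0.08607   0.00209
  solve Keq expr → x = 0; check Q = 1.4310e-05
Then change container volume by factor 0.5 (V_new/V_old).
Step 3:
                  D         B
  init       0.1721  0.004179
  Δ               0         0
  eq         0.1721  0.004179
  solve Keq expr → x = 0; check Q = 1.4310e-05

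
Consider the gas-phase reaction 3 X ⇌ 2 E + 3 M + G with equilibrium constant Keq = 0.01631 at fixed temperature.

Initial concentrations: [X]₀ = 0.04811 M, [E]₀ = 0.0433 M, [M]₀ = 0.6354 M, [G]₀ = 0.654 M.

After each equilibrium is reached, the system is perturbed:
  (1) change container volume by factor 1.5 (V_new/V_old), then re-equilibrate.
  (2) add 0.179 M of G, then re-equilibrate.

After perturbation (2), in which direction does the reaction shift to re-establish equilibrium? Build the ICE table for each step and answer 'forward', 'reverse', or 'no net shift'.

Q₀ = 2.825 vs Keq = 0.01631 ⇒ Q>K, reverse
Step 1:
                  X         E         M         G
  init      0.04811    0.0433    0.6354     0.654
  Δ         0.04883  -0.03256  -0.04883  -0.01628
  eq        0.09694   0.01074    0.5866    0.6377
  solve Keq expr → x = -0.01628; check Q = 0.01631
Then change container volume by factor 1.5 (V_new/V_old).
Step 2:
                  X         E         M         G
  init      0.06463  0.007163     0.391    0.4251
  Δ       -0.005924  0.003949  0.005924  0.001975
  eq         0.0587   0.01111     0.397    0.4271
  solve Keq expr → x = 0.001975; check Q = 0.01631
Then add 0.179 M of G.
Step 3:
                  X         E         M         G
  init       0.0587   0.01111     0.397    0.6061
  Δ        0.001884 -0.001256 -0.001884 -6.2811e-04
  eq        0.06059  0.009856    0.3951    0.6055
  solve Keq expr → x = -6.2811e-04; check Q = 0.01631

Direction: reverse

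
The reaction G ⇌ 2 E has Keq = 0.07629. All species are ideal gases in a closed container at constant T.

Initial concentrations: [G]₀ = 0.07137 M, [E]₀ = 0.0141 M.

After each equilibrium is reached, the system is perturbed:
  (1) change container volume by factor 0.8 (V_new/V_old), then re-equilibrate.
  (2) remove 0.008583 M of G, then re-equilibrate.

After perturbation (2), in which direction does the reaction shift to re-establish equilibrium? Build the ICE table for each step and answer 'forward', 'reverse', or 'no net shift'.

Direction: reverse

Q₀ = 0.002786 vs Keq = 0.07629 ⇒ Q<K, forward
Step 1:
                    G           E
  Initial     0.07137      0.0141
  Change     -0.02325     0.04649
  Equil       0.04812     0.06059
  solve Keq expr → x = 0.02325; check Q = 0.07629
Then change container volume by factor 0.8 (V_new/V_old).
Step 2:
                    G           E
  Initial     0.06016     0.07574
  Change     0.003128   -0.006257
  Equil       0.06328     0.06948
  solve Keq expr → x = -0.003128; check Q = 0.07629
Then remove 0.008583 M of G.
Step 3:
                    G           E
  Initial      0.0547     0.06948
  Change     0.001889   -0.003778
  Equil       0.05659     0.06571
  solve Keq expr → x = -0.001889; check Q = 0.07629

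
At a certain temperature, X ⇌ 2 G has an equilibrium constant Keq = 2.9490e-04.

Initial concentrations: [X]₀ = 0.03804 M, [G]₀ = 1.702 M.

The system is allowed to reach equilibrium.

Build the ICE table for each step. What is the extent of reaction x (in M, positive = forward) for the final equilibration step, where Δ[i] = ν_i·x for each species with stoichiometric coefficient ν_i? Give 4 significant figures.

Q₀ = 76.15 vs Keq = 2.9490e-04 ⇒ Q>K, reverse
Step 1:
                   X          G
  Initial    0.03804      1.702
  Change      0.8429     -1.686
  Equil        0.881    0.01612
  solve Keq expr → x = -0.8429; check Q = 2.9490e-04

x = -0.8429 M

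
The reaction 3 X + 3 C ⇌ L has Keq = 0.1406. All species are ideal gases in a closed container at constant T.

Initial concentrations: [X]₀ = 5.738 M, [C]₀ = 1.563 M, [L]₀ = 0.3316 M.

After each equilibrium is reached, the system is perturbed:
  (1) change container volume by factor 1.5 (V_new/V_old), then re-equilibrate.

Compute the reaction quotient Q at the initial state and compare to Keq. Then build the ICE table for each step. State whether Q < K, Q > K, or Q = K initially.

Q₀ = 4.5968e-04 vs Keq = 0.1406 ⇒ Q<K, forward
Step 1:
                    X           C           L
  I             5.738       1.563      0.3316
  C            -1.183      -1.183      0.3945
  E             4.555      0.3795      0.7261
  solve Keq expr → x = 0.3945; check Q = 0.1406
Then change container volume by factor 1.5 (V_new/V_old).
Step 2:
                    X           C           L
  I             3.036       0.253      0.4841
  C            0.1929      0.1929     -0.0643
  E             3.229      0.4459      0.4198
  solve Keq expr → x = -0.0643; check Q = 0.1406

Q₀ = 4.5968e-04; Q < K (proceeds forward)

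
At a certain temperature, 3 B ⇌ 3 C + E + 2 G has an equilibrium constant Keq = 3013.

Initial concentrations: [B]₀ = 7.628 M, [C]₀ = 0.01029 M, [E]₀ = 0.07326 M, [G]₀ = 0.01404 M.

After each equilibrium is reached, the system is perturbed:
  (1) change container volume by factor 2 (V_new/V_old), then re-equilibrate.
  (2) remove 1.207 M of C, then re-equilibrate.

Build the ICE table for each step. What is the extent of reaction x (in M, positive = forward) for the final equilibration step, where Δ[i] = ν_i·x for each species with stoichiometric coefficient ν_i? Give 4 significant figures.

Q₀ = 3.5450e-14 vs Keq = 3013 ⇒ Q<K, forward
Step 1:
                   B          C          E          G
  I            7.628    0.01029    0.07326    0.01404
  C           -6.198      6.198      2.066      4.132
  E             1.43      6.209      2.139      4.146
  solve Keq expr → x = 2.066; check Q = 3013
Then change container volume by factor 2 (V_new/V_old).
Step 2:
                   B          C          E          G
  I           0.7148      3.104       1.07      2.073
  C          -0.2884     0.2884    0.09612     0.1922
  E           0.4264      3.393      1.166      2.265
  solve Keq expr → x = 0.09612; check Q = 3013
Then remove 1.207 M of C.
Step 3:
                   B          C          E          G
  I           0.4264      2.186      1.166      2.265
  C          -0.1253     0.1253    0.04178    0.08356
  E           0.3011      2.311      1.208      2.349
  solve Keq expr → x = 0.04178; check Q = 3013

x = 0.04178 M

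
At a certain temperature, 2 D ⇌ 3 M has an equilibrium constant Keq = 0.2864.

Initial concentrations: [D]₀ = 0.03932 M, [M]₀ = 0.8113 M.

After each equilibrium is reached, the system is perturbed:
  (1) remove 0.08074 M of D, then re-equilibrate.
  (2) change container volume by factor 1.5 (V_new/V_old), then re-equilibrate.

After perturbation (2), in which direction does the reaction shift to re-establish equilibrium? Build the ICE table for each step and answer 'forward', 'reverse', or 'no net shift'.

Direction: forward

Q₀ = 345.4 vs Keq = 0.2864 ⇒ Q>K, reverse
Step 1:
                  D         M
  Initial   0.03932    0.8113
  Change     0.3191   -0.4787
  Equil      0.3584    0.3326
  solve Keq expr → x = -0.1596; check Q = 0.2864
Then remove 0.08074 M of D.
Step 2:
                  D         M
  Initial    0.2777    0.3326
  Change    0.02405  -0.03607
  Equil      0.3018    0.2965
  solve Keq expr → x = -0.01202; check Q = 0.2864
Then change container volume by factor 1.5 (V_new/V_old).
Step 3:
                  D         M
  Initial    0.2012    0.1977
  Change   -0.01267     0.019
  Equil      0.1885    0.2167
  solve Keq expr → x = 0.006335; check Q = 0.2864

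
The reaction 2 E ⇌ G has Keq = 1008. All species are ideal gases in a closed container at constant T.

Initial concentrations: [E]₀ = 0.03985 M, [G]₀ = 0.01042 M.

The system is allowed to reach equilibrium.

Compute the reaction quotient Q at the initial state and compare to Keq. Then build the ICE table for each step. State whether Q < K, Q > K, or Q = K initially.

Q₀ = 6.562; Q < K (proceeds forward)

Q₀ = 6.562 vs Keq = 1008 ⇒ Q<K, forward
Step 1:
                    E           G
  Initial     0.03985     0.01042
  Change     -0.03461      0.0173
  Equil      0.005244     0.02772
  solve Keq expr → x = 0.0173; check Q = 1008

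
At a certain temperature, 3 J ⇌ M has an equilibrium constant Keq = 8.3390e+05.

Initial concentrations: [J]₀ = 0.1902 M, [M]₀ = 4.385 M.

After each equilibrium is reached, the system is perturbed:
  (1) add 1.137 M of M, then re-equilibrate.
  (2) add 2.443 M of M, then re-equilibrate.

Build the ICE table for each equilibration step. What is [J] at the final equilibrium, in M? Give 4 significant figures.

[J]_eq = 0.02127 M

Q₀ = 637.3 vs Keq = 8.3390e+05 ⇒ Q<K, forward
Step 1:
                   J          M
  I           0.1902      4.385
  C          -0.1727    0.05758
  E          0.01747      4.443
  solve Keq expr → x = 0.05758; check Q = 8.3390e+05
Then add 1.137 M of M.
Step 2:
                   J          M
  I          0.01747       5.58
  C         0.001378 -4.5927e-04
  E          0.01884      5.579
  solve Keq expr → x = -4.5927e-04; check Q = 8.3390e+05
Then add 2.443 M of M.
Step 3:
                   J          M
  I          0.01884      8.022
  C         0.002424 -8.0806e-04
  E          0.02127      8.021
  solve Keq expr → x = -8.0806e-04; check Q = 8.3390e+05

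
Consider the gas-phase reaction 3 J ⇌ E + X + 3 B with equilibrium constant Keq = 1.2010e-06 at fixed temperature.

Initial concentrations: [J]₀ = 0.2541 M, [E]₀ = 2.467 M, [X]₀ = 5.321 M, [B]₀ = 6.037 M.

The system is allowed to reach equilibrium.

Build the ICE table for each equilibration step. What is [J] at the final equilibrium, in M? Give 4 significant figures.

Q₀ = 1.7604e+05 vs Keq = 1.2010e-06 ⇒ Q>K, reverse
Step 1:
                   J          E          X          B
  I           0.2541      2.467      5.321      6.037
  C             5.98     -1.993     -1.993      -5.98
  E            6.234     0.4736      3.328    0.05694
  solve Keq expr → x = -1.993; check Q = 1.2010e-06

[J]_eq = 6.234 M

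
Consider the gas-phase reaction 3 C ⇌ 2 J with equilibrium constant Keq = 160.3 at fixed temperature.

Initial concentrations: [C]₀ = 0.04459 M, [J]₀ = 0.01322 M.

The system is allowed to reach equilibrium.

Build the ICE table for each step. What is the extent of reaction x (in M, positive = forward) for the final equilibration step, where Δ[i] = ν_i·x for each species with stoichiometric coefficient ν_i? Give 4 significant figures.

Q₀ = 1.971 vs Keq = 160.3 ⇒ Q<K, forward
Step 1:
                    C           J
  Initial     0.04459     0.01322
  Change     -0.02647     0.01765
  Equil       0.01812     0.03087
  solve Keq expr → x = 0.008825; check Q = 160.3

x = 0.008825 M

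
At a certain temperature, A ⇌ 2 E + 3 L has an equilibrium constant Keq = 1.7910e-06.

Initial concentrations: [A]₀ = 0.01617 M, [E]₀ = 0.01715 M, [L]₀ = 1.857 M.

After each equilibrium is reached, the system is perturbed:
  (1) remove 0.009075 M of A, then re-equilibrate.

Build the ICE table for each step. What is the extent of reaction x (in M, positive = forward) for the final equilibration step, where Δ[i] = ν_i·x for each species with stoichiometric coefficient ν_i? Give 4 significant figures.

Q₀ = 0.1165 vs Keq = 1.7910e-06 ⇒ Q>K, reverse
Step 1:
                   A          E          L
  I          0.01617    0.01715      1.857
  C         0.008533   -0.01707    -0.0256
  E           0.0247 8.4868e-05      1.831
  solve Keq expr → x = -0.008533; check Q = 1.7910e-06
Then remove 0.009075 M of A.
Step 2:
                   A          E          L
  I          0.01563 8.4868e-05      1.831
  C       8.6727e-06 -1.7345e-05 -2.6018e-05
  E          0.01564 6.7522e-05      1.831
  solve Keq expr → x = -8.6727e-06; check Q = 1.7910e-06

x = -8.6727e-06 M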